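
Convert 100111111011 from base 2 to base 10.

Sum of powers of 2 for each 1-bit:
2^0 + 2^1 + 2^3 + 2^4 + 2^5 + 2^6 + 2^7 + 2^8 + 2^11
= 1 + 2 + 8 + 16 + 32 + 64 + 128 + 256 + 2048
= 2555



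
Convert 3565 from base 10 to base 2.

Using repeated division by 2:
3565 ÷ 2 = 1782 remainder 1
1782 ÷ 2 = 891 remainder 0
891 ÷ 2 = 445 remainder 1
445 ÷ 2 = 222 remainder 1
222 ÷ 2 = 111 remainder 0
111 ÷ 2 = 55 remainder 1
55 ÷ 2 = 27 remainder 1
27 ÷ 2 = 13 remainder 1
13 ÷ 2 = 6 remainder 1
6 ÷ 2 = 3 remainder 0
3 ÷ 2 = 1 remainder 1
1 ÷ 2 = 0 remainder 1
Reading remainders bottom to top: 110111101101



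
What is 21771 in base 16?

Using repeated division by 16 (digits 10–15 are A–F):
21771 ÷ 16 = 1360 remainder 11 (B)
1360 ÷ 16 = 85 remainder 0
85 ÷ 16 = 5 remainder 5
5 ÷ 16 = 0 remainder 5
Reading remainders bottom to top: 550B



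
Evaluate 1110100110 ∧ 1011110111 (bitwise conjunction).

AND: 1 only when both bits are 1
  1110100110
& 1011110111
------------
  1010100110
Decimal: 934 & 759 = 678



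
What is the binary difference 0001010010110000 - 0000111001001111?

Method 1 - Direct subtraction (column by column from the right: bit − bit − borrow-in; if negative, add 2 and borrow 1 from the next column):
borrow: 0001110010011110
        0001010010110000
-       0000111001001111
------------------------
        0000011001100001

Method 2 - Add two's complement:
Two's complement of 0000111001001111: invert → 1111000110110000, add 1 → 1111000110110001
  0001010010110000
+ 1111000110110001
------------------
 10000011001100001  (end carry out of the top bit = 1)
Discarding the end carry: 0000011001100001
Decimal check:
  0001010010110000 = 4096 + 1024 + 128 + 32 + 16 = 5296
  0000111001001111 = 2048 + 1024 + 512 + 64 + 8 + 4 + 2 + 1 = 3663
  5296 - 3663 = 1633, and 0000011001100001 = 1024 + 512 + 64 + 32 + 1 = 1633 ✓



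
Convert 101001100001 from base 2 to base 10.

Sum of powers of 2 for each 1-bit:
2^0 + 2^5 + 2^6 + 2^9 + 2^11
= 1 + 32 + 64 + 512 + 2048
= 2657



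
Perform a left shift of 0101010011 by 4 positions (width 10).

Original: 0101010011 (decimal 339)
Shift left by 4 positions
Append 4 zeros on the right and drop the 4 high bits that overflow the 10-bit width
Result: 0100110000 (decimal 304)
Equivalent: 339 << 4 = 339 × 2^4 = 5424, truncated to 10 bits = 304



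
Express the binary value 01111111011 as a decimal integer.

Sum of powers of 2 for each 1-bit:
2^0 + 2^1 + 2^3 + 2^4 + 2^5 + 2^6 + 2^7 + 2^8 + 2^9
= 1 + 2 + 8 + 16 + 32 + 64 + 128 + 256 + 512
= 1019



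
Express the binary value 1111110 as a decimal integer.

Sum of powers of 2 for each 1-bit:
2^1 + 2^2 + 2^3 + 2^4 + 2^5 + 2^6
= 2 + 4 + 8 + 16 + 32 + 64
= 126



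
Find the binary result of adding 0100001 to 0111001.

Add column by column from the right: bit + bit + carry-in; write the sum mod 2, carry 1 when the sum is 2 or 3.
carry:  1000010
        0100001
+       0111001
---------------
       01011010
(the carry out of the leftmost column, 0, becomes the leading bit)
Decimal check:
  0100001 = 32 + 1 = 33
  0111001 = 32 + 16 + 8 + 1 = 57
  33 + 57 = 90, and 01011010 = 64 + 16 + 8 + 2 = 90 ✓



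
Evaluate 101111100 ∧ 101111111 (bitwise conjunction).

AND: 1 only when both bits are 1
  101111100
& 101111111
-----------
  101111100
Decimal: 380 & 383 = 380



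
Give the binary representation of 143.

Using repeated division by 2:
143 ÷ 2 = 71 remainder 1
71 ÷ 2 = 35 remainder 1
35 ÷ 2 = 17 remainder 1
17 ÷ 2 = 8 remainder 1
8 ÷ 2 = 4 remainder 0
4 ÷ 2 = 2 remainder 0
2 ÷ 2 = 1 remainder 0
1 ÷ 2 = 0 remainder 1
Reading remainders bottom to top: 10001111



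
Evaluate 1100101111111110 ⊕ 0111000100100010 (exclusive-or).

XOR: 1 when bits differ
  1100101111111110
^ 0111000100100010
------------------
  1011101011011100
Decimal: 52222 ^ 28962 = 47836



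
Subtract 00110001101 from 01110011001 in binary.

Method 1 - Direct subtraction (column by column from the right: bit − bit − borrow-in; if negative, add 2 and borrow 1 from the next column):
borrow: 00000011000
        01110011001
-       00110001101
-------------------
        01000001100

Method 2 - Add two's complement:
Two's complement of 00110001101: invert → 11001110010, add 1 → 11001110011
  01110011001
+ 11001110011
-------------
 101000001100  (end carry out of the top bit = 1)
Discarding the end carry: 01000001100
Decimal check:
  01110011001 = 512 + 256 + 128 + 16 + 8 + 1 = 921
  00110001101 = 256 + 128 + 8 + 4 + 1 = 397
  921 - 397 = 524, and 01000001100 = 512 + 8 + 4 = 524 ✓



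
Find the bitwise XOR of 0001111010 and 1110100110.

XOR: 1 when bits differ
  0001111010
^ 1110100110
------------
  1111011100
Decimal: 122 ^ 934 = 988



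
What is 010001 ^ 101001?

XOR: 1 when bits differ
  010001
^ 101001
--------
  111000
Decimal: 17 ^ 41 = 56



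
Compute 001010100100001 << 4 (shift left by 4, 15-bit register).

Original: 001010100100001 (decimal 5409)
Shift left by 4 positions
Append 4 zeros on the right and drop the 4 high bits that overflow the 15-bit width
Result: 101001000010000 (decimal 21008)
Equivalent: 5409 << 4 = 5409 × 2^4 = 86544, truncated to 15 bits = 21008



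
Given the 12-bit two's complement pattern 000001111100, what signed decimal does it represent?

Binary: 000001111100
Sign bit: 0 (non-negative)
Read directly as an unsigned value:
000001111100 = 64 + 32 + 16 + 8 + 4 = 124
Value: 124



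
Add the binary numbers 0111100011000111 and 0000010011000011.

Add column by column from the right: bit + bit + carry-in; write the sum mod 2, carry 1 when the sum is 2 or 3.
carry:  0000000110001110
        0111100011000111
+       0000010011000011
------------------------
       00111110110001010
(the carry out of the leftmost column, 0, becomes the leading bit)
Decimal check:
  0111100011000111 = 16384 + 8192 + 4096 + 2048 + 128 + 64 + 4 + 2 + 1 = 30919
  0000010011000011 = 1024 + 128 + 64 + 2 + 1 = 1219
  30919 + 1219 = 32138, and 00111110110001010 = 16384 + 8192 + 4096 + 2048 + 1024 + 256 + 128 + 8 + 2 = 32138 ✓



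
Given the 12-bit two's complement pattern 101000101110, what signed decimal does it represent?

Binary: 101000101110
Sign bit: 1 (negative)
Invert: 010111010001
Add 1:  010111010010
Magnitude: 010111010010 = 1024 + 256 + 128 + 64 + 16 + 2 = 1490
Value: -1490



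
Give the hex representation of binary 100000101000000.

Group into 4-bit nibbles from right:
  0100 = 4
  0001 = 1
  0100 = 4
  0000 = 0
Result: 4140



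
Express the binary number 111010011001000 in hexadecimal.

Group into 4-bit nibbles from right:
  0111 = 7
  0100 = 4
  1100 = C
  1000 = 8
Result: 74C8



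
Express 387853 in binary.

Using repeated division by 2:
387853 ÷ 2 = 193926 remainder 1
193926 ÷ 2 = 96963 remainder 0
96963 ÷ 2 = 48481 remainder 1
48481 ÷ 2 = 24240 remainder 1
24240 ÷ 2 = 12120 remainder 0
12120 ÷ 2 = 6060 remainder 0
6060 ÷ 2 = 3030 remainder 0
3030 ÷ 2 = 1515 remainder 0
1515 ÷ 2 = 757 remainder 1
757 ÷ 2 = 378 remainder 1
378 ÷ 2 = 189 remainder 0
189 ÷ 2 = 94 remainder 1
94 ÷ 2 = 47 remainder 0
47 ÷ 2 = 23 remainder 1
23 ÷ 2 = 11 remainder 1
11 ÷ 2 = 5 remainder 1
5 ÷ 2 = 2 remainder 1
2 ÷ 2 = 1 remainder 0
1 ÷ 2 = 0 remainder 1
Reading remainders bottom to top: 1011110101100001101



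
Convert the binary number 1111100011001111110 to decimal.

Sum of powers of 2 for each 1-bit:
2^1 + 2^2 + 2^3 + 2^4 + 2^5 + 2^6 + 2^9 + 2^10 + 2^14 + 2^15 + 2^16 + 2^17 + 2^18
= 2 + 4 + 8 + 16 + 32 + 64 + 512 + 1024 + 16384 + 32768 + 65536 + 131072 + 262144
= 509566



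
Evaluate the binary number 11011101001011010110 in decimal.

Sum of powers of 2 for each 1-bit:
2^1 + 2^2 + 2^4 + 2^6 + 2^7 + 2^9 + 2^12 + 2^14 + 2^15 + 2^16 + 2^18 + 2^19
= 2 + 4 + 16 + 64 + 128 + 512 + 4096 + 16384 + 32768 + 65536 + 262144 + 524288
= 905942



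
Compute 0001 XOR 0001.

XOR: 1 when bits differ
  0001
^ 0001
------
  0000
Decimal: 1 ^ 1 = 0



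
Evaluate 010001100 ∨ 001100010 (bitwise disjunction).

OR: 1 when either bit is 1
  010001100
| 001100010
-----------
  011101110
Decimal: 140 | 98 = 238



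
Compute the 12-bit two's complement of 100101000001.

Original (sign bit 1, negative): 100101000001
Step 1 - Invert all bits: 011010111110
Step 2 - Add 1: 011010111111
Verification: 100101000001 + 011010111111 = 1000000000000; discarding the end carry (carry out of the top bit) leaves the 12-bit value 000000000000, as required for x + (-x)



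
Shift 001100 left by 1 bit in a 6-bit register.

Original: 001100 (decimal 12)
Shift left by 1 position
Append 1 zero on the right
Result: 011000 (decimal 24)
Equivalent: 12 << 1 = 12 × 2^1 = 24



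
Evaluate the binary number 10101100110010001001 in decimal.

Sum of powers of 2 for each 1-bit:
2^0 + 2^3 + 2^7 + 2^10 + 2^11 + 2^14 + 2^15 + 2^17 + 2^19
= 1 + 8 + 128 + 1024 + 2048 + 16384 + 32768 + 131072 + 524288
= 707721



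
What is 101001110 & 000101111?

AND: 1 only when both bits are 1
  101001110
& 000101111
-----------
  000001110
Decimal: 334 & 47 = 14



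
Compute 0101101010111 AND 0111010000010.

AND: 1 only when both bits are 1
  0101101010111
& 0111010000010
---------------
  0101000000010
Decimal: 2903 & 3714 = 2562



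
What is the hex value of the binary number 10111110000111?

Group into 4-bit nibbles from right:
  0010 = 2
  1111 = F
  1000 = 8
  0111 = 7
Result: 2F87



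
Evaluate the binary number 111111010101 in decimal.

Sum of powers of 2 for each 1-bit:
2^0 + 2^2 + 2^4 + 2^6 + 2^7 + 2^8 + 2^9 + 2^10 + 2^11
= 1 + 4 + 16 + 64 + 128 + 256 + 512 + 1024 + 2048
= 4053



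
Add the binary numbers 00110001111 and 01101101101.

Add column by column from the right: bit + bit + carry-in; write the sum mod 2, carry 1 when the sum is 2 or 3.
carry:  11000011110
        00110001111
+       01101101101
-------------------
       010011111100
(the carry out of the leftmost column, 0, becomes the leading bit)
Decimal check:
  00110001111 = 256 + 128 + 8 + 4 + 2 + 1 = 399
  01101101101 = 512 + 256 + 64 + 32 + 8 + 4 + 1 = 877
  399 + 877 = 1276, and 010011111100 = 1024 + 128 + 64 + 32 + 16 + 8 + 4 = 1276 ✓



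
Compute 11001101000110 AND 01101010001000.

AND: 1 only when both bits are 1
  11001101000110
& 01101010001000
----------------
  01001000000000
Decimal: 13126 & 6792 = 4608



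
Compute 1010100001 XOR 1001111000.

XOR: 1 when bits differ
  1010100001
^ 1001111000
------------
  0011011001
Decimal: 673 ^ 632 = 217



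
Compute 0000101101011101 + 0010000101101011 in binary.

Add column by column from the right: bit + bit + carry-in; write the sum mod 2, carry 1 when the sum is 2 or 3.
carry:  0000011011111110
        0000101101011101
+       0010000101101011
------------------------
       00010110011001000
(the carry out of the leftmost column, 0, becomes the leading bit)
Decimal check:
  0000101101011101 = 2048 + 512 + 256 + 64 + 16 + 8 + 4 + 1 = 2909
  0010000101101011 = 8192 + 256 + 64 + 32 + 8 + 2 + 1 = 8555
  2909 + 8555 = 11464, and 00010110011001000 = 8192 + 2048 + 1024 + 128 + 64 + 8 = 11464 ✓



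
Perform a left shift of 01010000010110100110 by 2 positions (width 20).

Original: 01010000010110100110 (decimal 329126)
Shift left by 2 positions
Append 2 zeros on the right and drop the 2 high bits that overflow the 20-bit width
Result: 01000001011010011000 (decimal 267928)
Equivalent: 329126 << 2 = 329126 × 2^2 = 1316504, truncated to 20 bits = 267928



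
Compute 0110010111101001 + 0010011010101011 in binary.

Add column by column from the right: bit + bit + carry-in; write the sum mod 2, carry 1 when the sum is 2 or 3.
carry:  1100111111010110
        0110010111101001
+       0010011010101011
------------------------
       01000110010010100
(the carry out of the leftmost column, 0, becomes the leading bit)
Decimal check:
  0110010111101001 = 16384 + 8192 + 1024 + 256 + 128 + 64 + 32 + 8 + 1 = 26089
  0010011010101011 = 8192 + 1024 + 512 + 128 + 32 + 8 + 2 + 1 = 9899
  26089 + 9899 = 35988, and 01000110010010100 = 32768 + 2048 + 1024 + 128 + 16 + 4 = 35988 ✓



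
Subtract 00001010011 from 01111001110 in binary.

Method 1 - Direct subtraction (column by column from the right: bit − bit − borrow-in; if negative, add 2 and borrow 1 from the next column):
borrow: 00011100110
        01111001110
-       00001010011
-------------------
        01101111011

Method 2 - Add two's complement:
Two's complement of 00001010011: invert → 11110101100, add 1 → 11110101101
  01111001110
+ 11110101101
-------------
 101101111011  (end carry out of the top bit = 1)
Discarding the end carry: 01101111011
Decimal check:
  01111001110 = 512 + 256 + 128 + 64 + 8 + 4 + 2 = 974
  00001010011 = 64 + 16 + 2 + 1 = 83
  974 - 83 = 891, and 01101111011 = 512 + 256 + 64 + 32 + 16 + 8 + 2 + 1 = 891 ✓



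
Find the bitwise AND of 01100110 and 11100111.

AND: 1 only when both bits are 1
  01100110
& 11100111
----------
  01100110
Decimal: 102 & 231 = 102



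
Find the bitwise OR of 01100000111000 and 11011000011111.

OR: 1 when either bit is 1
  01100000111000
| 11011000011111
----------------
  11111000111111
Decimal: 6200 | 13855 = 15935



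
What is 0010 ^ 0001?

XOR: 1 when bits differ
  0010
^ 0001
------
  0011
Decimal: 2 ^ 1 = 3



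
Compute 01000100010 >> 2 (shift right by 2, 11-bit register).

Original: 01000100010 (decimal 546)
Shift right by 2 positions
Drop the 2 low bits; fill with zeros on the left
Result: 00010001000 (decimal 136)
Equivalent: 546 >> 2 = 546 ÷ 2^2 = 136



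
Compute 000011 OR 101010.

OR: 1 when either bit is 1
  000011
| 101010
--------
  101011
Decimal: 3 | 42 = 43



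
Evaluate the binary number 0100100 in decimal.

Sum of powers of 2 for each 1-bit:
2^2 + 2^5
= 4 + 32
= 36



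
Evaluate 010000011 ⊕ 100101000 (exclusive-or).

XOR: 1 when bits differ
  010000011
^ 100101000
-----------
  110101011
Decimal: 131 ^ 296 = 427



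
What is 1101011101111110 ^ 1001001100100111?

XOR: 1 when bits differ
  1101011101111110
^ 1001001100100111
------------------
  0100010001011001
Decimal: 55166 ^ 37671 = 17497



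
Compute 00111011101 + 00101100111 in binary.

Add column by column from the right: bit + bit + carry-in; write the sum mod 2, carry 1 when the sum is 2 or 3.
carry:  01111111110
        00111011101
+       00101100111
-------------------
       001101000100
(the carry out of the leftmost column, 0, becomes the leading bit)
Decimal check:
  00111011101 = 256 + 128 + 64 + 16 + 8 + 4 + 1 = 477
  00101100111 = 256 + 64 + 32 + 4 + 2 + 1 = 359
  477 + 359 = 836, and 001101000100 = 512 + 256 + 64 + 4 = 836 ✓



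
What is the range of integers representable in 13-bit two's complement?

For 13-bit two's complement:
Minimum: -2^12 = -4096
Maximum: 2^12 - 1 = 4095



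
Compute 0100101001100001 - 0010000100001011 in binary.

Method 1 - Direct subtraction (column by column from the right: bit − bit − borrow-in; if negative, add 2 and borrow 1 from the next column):
borrow: 0100001000111100
        0100101001100001
-       0010000100001011
------------------------
        0010100101010110

Method 2 - Add two's complement:
Two's complement of 0010000100001011: invert → 1101111011110100, add 1 → 1101111011110101
  0100101001100001
+ 1101111011110101
------------------
 10010100101010110  (end carry out of the top bit = 1)
Discarding the end carry: 0010100101010110
Decimal check:
  0100101001100001 = 16384 + 2048 + 512 + 64 + 32 + 1 = 19041
  0010000100001011 = 8192 + 256 + 8 + 2 + 1 = 8459
  19041 - 8459 = 10582, and 0010100101010110 = 8192 + 2048 + 256 + 64 + 16 + 4 + 2 = 10582 ✓



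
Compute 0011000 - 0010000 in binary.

Method 1 - Direct subtraction (column by column from the right: bit − bit − borrow-in; if negative, add 2 and borrow 1 from the next column):
borrow: 0000000
        0011000
-       0010000
---------------
        0001000

Method 2 - Add two's complement:
Two's complement of 0010000: invert → 1101111, add 1 → 1110000
  0011000
+ 1110000
---------
 10001000  (end carry out of the top bit = 1)
Discarding the end carry: 0001000
Decimal check:
  0011000 = 16 + 8 = 24
  0010000 = 16
  24 - 16 = 8, and 0001000 = 8 ✓



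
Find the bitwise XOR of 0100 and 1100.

XOR: 1 when bits differ
  0100
^ 1100
------
  1000
Decimal: 4 ^ 12 = 8



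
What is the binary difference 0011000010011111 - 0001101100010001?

Method 1 - Direct subtraction (column by column from the right: bit − bit − borrow-in; if negative, add 2 and borrow 1 from the next column):
borrow: 0011111000000000
        0011000010011111
-       0001101100010001
------------------------
        0001010110001110

Method 2 - Add two's complement:
Two's complement of 0001101100010001: invert → 1110010011101110, add 1 → 1110010011101111
  0011000010011111
+ 1110010011101111
------------------
 10001010110001110  (end carry out of the top bit = 1)
Discarding the end carry: 0001010110001110
Decimal check:
  0011000010011111 = 8192 + 4096 + 128 + 16 + 8 + 4 + 2 + 1 = 12447
  0001101100010001 = 4096 + 2048 + 512 + 256 + 16 + 1 = 6929
  12447 - 6929 = 5518, and 0001010110001110 = 4096 + 1024 + 256 + 128 + 8 + 4 + 2 = 5518 ✓



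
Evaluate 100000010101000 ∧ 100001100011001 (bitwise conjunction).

AND: 1 only when both bits are 1
  100000010101000
& 100001100011001
-----------------
  100000000001000
Decimal: 16552 & 17177 = 16392



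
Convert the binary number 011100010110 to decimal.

Sum of powers of 2 for each 1-bit:
2^1 + 2^2 + 2^4 + 2^8 + 2^9 + 2^10
= 2 + 4 + 16 + 256 + 512 + 1024
= 1814



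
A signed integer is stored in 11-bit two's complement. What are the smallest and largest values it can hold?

For 11-bit two's complement:
Minimum: -2^10 = -1024
Maximum: 2^10 - 1 = 1023



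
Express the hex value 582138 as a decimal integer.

Expand by place value (powers of 16):
582138 = 5 × 16^5 + 8 × 16^4 + 2 × 16^3 + 1 × 16^2 + 3 × 16^1 + 8 × 16^0
= 5 × 1048576 + 8 × 65536 + 2 × 4096 + 1 × 256 + 3 × 16 + 8 × 1
= 5242880 + 524288 + 8192 + 256 + 48 + 8
= 5775672



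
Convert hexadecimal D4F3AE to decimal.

Expand by place value (powers of 16):
Digit values: D = 13, F = 15, A = 10, E = 14
D4F3AE = 13 × 16^5 + 4 × 16^4 + 15 × 16^3 + 3 × 16^2 + 10 × 16^1 + 14 × 16^0
= 13 × 1048576 + 4 × 65536 + 15 × 4096 + 3 × 256 + 10 × 16 + 14 × 1
= 13631488 + 262144 + 61440 + 768 + 160 + 14
= 13956014



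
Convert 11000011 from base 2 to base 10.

Sum of powers of 2 for each 1-bit:
2^0 + 2^1 + 2^6 + 2^7
= 1 + 2 + 64 + 128
= 195



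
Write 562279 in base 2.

Using repeated division by 2:
562279 ÷ 2 = 281139 remainder 1
281139 ÷ 2 = 140569 remainder 1
140569 ÷ 2 = 70284 remainder 1
70284 ÷ 2 = 35142 remainder 0
35142 ÷ 2 = 17571 remainder 0
17571 ÷ 2 = 8785 remainder 1
8785 ÷ 2 = 4392 remainder 1
4392 ÷ 2 = 2196 remainder 0
2196 ÷ 2 = 1098 remainder 0
1098 ÷ 2 = 549 remainder 0
549 ÷ 2 = 274 remainder 1
274 ÷ 2 = 137 remainder 0
137 ÷ 2 = 68 remainder 1
68 ÷ 2 = 34 remainder 0
34 ÷ 2 = 17 remainder 0
17 ÷ 2 = 8 remainder 1
8 ÷ 2 = 4 remainder 0
4 ÷ 2 = 2 remainder 0
2 ÷ 2 = 1 remainder 0
1 ÷ 2 = 0 remainder 1
Reading remainders bottom to top: 10001001010001100111



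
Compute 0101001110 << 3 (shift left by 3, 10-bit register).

Original: 0101001110 (decimal 334)
Shift left by 3 positions
Append 3 zeros on the right and drop the 3 high bits that overflow the 10-bit width
Result: 1001110000 (decimal 624)
Equivalent: 334 << 3 = 334 × 2^3 = 2672, truncated to 10 bits = 624



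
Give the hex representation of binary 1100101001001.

Group into 4-bit nibbles from right:
  0001 = 1
  1001 = 9
  0100 = 4
  1001 = 9
Result: 1949



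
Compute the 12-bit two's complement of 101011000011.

Original (sign bit 1, negative): 101011000011
Step 1 - Invert all bits: 010100111100
Step 2 - Add 1: 010100111101
Verification: 101011000011 + 010100111101 = 1000000000000; discarding the end carry (carry out of the top bit) leaves the 12-bit value 000000000000, as required for x + (-x)



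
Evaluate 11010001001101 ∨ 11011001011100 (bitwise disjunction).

OR: 1 when either bit is 1
  11010001001101
| 11011001011100
----------------
  11011001011101
Decimal: 13389 | 13916 = 13917



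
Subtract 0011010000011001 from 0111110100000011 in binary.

Method 1 - Direct subtraction (column by column from the right: bit − bit − borrow-in; if negative, add 2 and borrow 1 from the next column):
borrow: 0000000111110000
        0111110100000011
-       0011010000011001
------------------------
        0100100011101010

Method 2 - Add two's complement:
Two's complement of 0011010000011001: invert → 1100101111100110, add 1 → 1100101111100111
  0111110100000011
+ 1100101111100111
------------------
 10100100011101010  (end carry out of the top bit = 1)
Discarding the end carry: 0100100011101010
Decimal check:
  0111110100000011 = 16384 + 8192 + 4096 + 2048 + 1024 + 256 + 2 + 1 = 32003
  0011010000011001 = 8192 + 4096 + 1024 + 16 + 8 + 1 = 13337
  32003 - 13337 = 18666, and 0100100011101010 = 16384 + 2048 + 128 + 64 + 32 + 8 + 2 = 18666 ✓



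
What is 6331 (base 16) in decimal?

Expand by place value (powers of 16):
6331 = 6 × 16^3 + 3 × 16^2 + 3 × 16^1 + 1 × 16^0
= 6 × 4096 + 3 × 256 + 3 × 16 + 1 × 1
= 24576 + 768 + 48 + 1
= 25393



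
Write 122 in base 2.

Using repeated division by 2:
122 ÷ 2 = 61 remainder 0
61 ÷ 2 = 30 remainder 1
30 ÷ 2 = 15 remainder 0
15 ÷ 2 = 7 remainder 1
7 ÷ 2 = 3 remainder 1
3 ÷ 2 = 1 remainder 1
1 ÷ 2 = 0 remainder 1
Reading remainders bottom to top: 1111010



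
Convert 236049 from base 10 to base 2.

Using repeated division by 2:
236049 ÷ 2 = 118024 remainder 1
118024 ÷ 2 = 59012 remainder 0
59012 ÷ 2 = 29506 remainder 0
29506 ÷ 2 = 14753 remainder 0
14753 ÷ 2 = 7376 remainder 1
7376 ÷ 2 = 3688 remainder 0
3688 ÷ 2 = 1844 remainder 0
1844 ÷ 2 = 922 remainder 0
922 ÷ 2 = 461 remainder 0
461 ÷ 2 = 230 remainder 1
230 ÷ 2 = 115 remainder 0
115 ÷ 2 = 57 remainder 1
57 ÷ 2 = 28 remainder 1
28 ÷ 2 = 14 remainder 0
14 ÷ 2 = 7 remainder 0
7 ÷ 2 = 3 remainder 1
3 ÷ 2 = 1 remainder 1
1 ÷ 2 = 0 remainder 1
Reading remainders bottom to top: 111001101000010001



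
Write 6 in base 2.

Using repeated division by 2:
6 ÷ 2 = 3 remainder 0
3 ÷ 2 = 1 remainder 1
1 ÷ 2 = 0 remainder 1
Reading remainders bottom to top: 110



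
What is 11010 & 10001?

AND: 1 only when both bits are 1
  11010
& 10001
-------
  10000
Decimal: 26 & 17 = 16



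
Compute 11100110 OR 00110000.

OR: 1 when either bit is 1
  11100110
| 00110000
----------
  11110110
Decimal: 230 | 48 = 246



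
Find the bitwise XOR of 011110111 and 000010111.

XOR: 1 when bits differ
  011110111
^ 000010111
-----------
  011100000
Decimal: 247 ^ 23 = 224



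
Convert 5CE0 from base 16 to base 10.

Expand by place value (powers of 16):
Digit values: C = 12, E = 14
5CE0 = 5 × 16^3 + 12 × 16^2 + 14 × 16^1 + 0 × 16^0
= 5 × 4096 + 12 × 256 + 14 × 16 + 0 × 1
= 20480 + 3072 + 224 + 0
= 23776



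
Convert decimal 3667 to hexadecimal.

Using repeated division by 16 (digits 10–15 are A–F):
3667 ÷ 16 = 229 remainder 3
229 ÷ 16 = 14 remainder 5
14 ÷ 16 = 0 remainder 14 (E)
Reading remainders bottom to top: E53



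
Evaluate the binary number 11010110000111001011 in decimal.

Sum of powers of 2 for each 1-bit:
2^0 + 2^1 + 2^3 + 2^6 + 2^7 + 2^8 + 2^13 + 2^14 + 2^16 + 2^18 + 2^19
= 1 + 2 + 8 + 64 + 128 + 256 + 8192 + 16384 + 65536 + 262144 + 524288
= 877003



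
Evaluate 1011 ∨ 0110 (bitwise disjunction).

OR: 1 when either bit is 1
  1011
| 0110
------
  1111
Decimal: 11 | 6 = 15



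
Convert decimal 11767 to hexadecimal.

Using repeated division by 16 (digits 10–15 are A–F):
11767 ÷ 16 = 735 remainder 7
735 ÷ 16 = 45 remainder 15 (F)
45 ÷ 16 = 2 remainder 13 (D)
2 ÷ 16 = 0 remainder 2
Reading remainders bottom to top: 2DF7



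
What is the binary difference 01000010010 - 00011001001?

Method 1 - Direct subtraction (column by column from the right: bit − bit − borrow-in; if negative, add 2 and borrow 1 from the next column):
borrow: 01110010010
        01000010010
-       00011001001
-------------------
        00101001001

Method 2 - Add two's complement:
Two's complement of 00011001001: invert → 11100110110, add 1 → 11100110111
  01000010010
+ 11100110111
-------------
 100101001001  (end carry out of the top bit = 1)
Discarding the end carry: 00101001001
Decimal check:
  01000010010 = 512 + 16 + 2 = 530
  00011001001 = 128 + 64 + 8 + 1 = 201
  530 - 201 = 329, and 00101001001 = 256 + 64 + 8 + 1 = 329 ✓



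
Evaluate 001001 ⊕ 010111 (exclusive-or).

XOR: 1 when bits differ
  001001
^ 010111
--------
  011110
Decimal: 9 ^ 23 = 30



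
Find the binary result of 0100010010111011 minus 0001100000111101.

Method 1 - Direct subtraction (column by column from the right: bit − bit − borrow-in; if negative, add 2 and borrow 1 from the next column):
borrow: 0111000011111000
        0100010010111011
-       0001100000111101
------------------------
        0010110001111110

Method 2 - Add two's complement:
Two's complement of 0001100000111101: invert → 1110011111000010, add 1 → 1110011111000011
  0100010010111011
+ 1110011111000011
------------------
 10010110001111110  (end carry out of the top bit = 1)
Discarding the end carry: 0010110001111110
Decimal check:
  0100010010111011 = 16384 + 1024 + 128 + 32 + 16 + 8 + 2 + 1 = 17595
  0001100000111101 = 4096 + 2048 + 32 + 16 + 8 + 4 + 1 = 6205
  17595 - 6205 = 11390, and 0010110001111110 = 8192 + 2048 + 1024 + 64 + 32 + 16 + 8 + 4 + 2 = 11390 ✓



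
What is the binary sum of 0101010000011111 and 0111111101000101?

Add column by column from the right: bit + bit + carry-in; write the sum mod 2, carry 1 when the sum is 2 or 3.
carry:  1111100000111110
        0101010000011111
+       0111111101000101
------------------------
       01101001101100100
(the carry out of the leftmost column, 0, becomes the leading bit)
Decimal check:
  0101010000011111 = 16384 + 4096 + 1024 + 16 + 8 + 4 + 2 + 1 = 21535
  0111111101000101 = 16384 + 8192 + 4096 + 2048 + 1024 + 512 + 256 + 64 + 4 + 1 = 32581
  21535 + 32581 = 54116, and 01101001101100100 = 32768 + 16384 + 4096 + 512 + 256 + 64 + 32 + 4 = 54116 ✓



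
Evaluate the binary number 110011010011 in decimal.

Sum of powers of 2 for each 1-bit:
2^0 + 2^1 + 2^4 + 2^6 + 2^7 + 2^10 + 2^11
= 1 + 2 + 16 + 64 + 128 + 1024 + 2048
= 3283



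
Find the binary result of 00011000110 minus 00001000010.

Method 1 - Direct subtraction (column by column from the right: bit − bit − borrow-in; if negative, add 2 and borrow 1 from the next column):
borrow: 00000000000
        00011000110
-       00001000010
-------------------
        00010000100

Method 2 - Add two's complement:
Two's complement of 00001000010: invert → 11110111101, add 1 → 11110111110
  00011000110
+ 11110111110
-------------
 100010000100  (end carry out of the top bit = 1)
Discarding the end carry: 00010000100
Decimal check:
  00011000110 = 128 + 64 + 4 + 2 = 198
  00001000010 = 64 + 2 = 66
  198 - 66 = 132, and 00010000100 = 128 + 4 = 132 ✓



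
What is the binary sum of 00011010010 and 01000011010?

Add column by column from the right: bit + bit + carry-in; write the sum mod 2, carry 1 when the sum is 2 or 3.
carry:  00000100100
        00011010010
+       01000011010
-------------------
       001011101100
(the carry out of the leftmost column, 0, becomes the leading bit)
Decimal check:
  00011010010 = 128 + 64 + 16 + 2 = 210
  01000011010 = 512 + 16 + 8 + 2 = 538
  210 + 538 = 748, and 001011101100 = 512 + 128 + 64 + 32 + 8 + 4 = 748 ✓



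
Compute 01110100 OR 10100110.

OR: 1 when either bit is 1
  01110100
| 10100110
----------
  11110110
Decimal: 116 | 166 = 246



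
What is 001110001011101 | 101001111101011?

OR: 1 when either bit is 1
  001110001011101
| 101001111101011
-----------------
  101111111111111
Decimal: 7261 | 21483 = 24575



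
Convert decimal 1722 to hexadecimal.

Using repeated division by 16 (digits 10–15 are A–F):
1722 ÷ 16 = 107 remainder 10 (A)
107 ÷ 16 = 6 remainder 11 (B)
6 ÷ 16 = 0 remainder 6
Reading remainders bottom to top: 6BA



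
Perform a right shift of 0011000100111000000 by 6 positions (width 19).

Original: 0011000100111000000 (decimal 100800)
Shift right by 6 positions
Drop the 6 low bits; fill with zeros on the left
Result: 0000000011000100111 (decimal 1575)
Equivalent: 100800 >> 6 = 100800 ÷ 2^6 = 1575



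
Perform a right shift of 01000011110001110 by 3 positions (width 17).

Original: 01000011110001110 (decimal 34702)
Shift right by 3 positions
Drop the 3 low bits; fill with zeros on the left
Result: 00001000011110001 (decimal 4337)
Equivalent: 34702 >> 3 = 34702 ÷ 2^3 = 4337



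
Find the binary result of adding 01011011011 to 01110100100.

Add column by column from the right: bit + bit + carry-in; write the sum mod 2, carry 1 when the sum is 2 or 3.
carry:  11100000000
        01011011011
+       01110100100
-------------------
       011001111111
(the carry out of the leftmost column, 0, becomes the leading bit)
Decimal check:
  01011011011 = 512 + 128 + 64 + 16 + 8 + 2 + 1 = 731
  01110100100 = 512 + 256 + 128 + 32 + 4 = 932
  731 + 932 = 1663, and 011001111111 = 1024 + 512 + 64 + 32 + 16 + 8 + 4 + 2 + 1 = 1663 ✓



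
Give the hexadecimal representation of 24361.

Using repeated division by 16 (digits 10–15 are A–F):
24361 ÷ 16 = 1522 remainder 9
1522 ÷ 16 = 95 remainder 2
95 ÷ 16 = 5 remainder 15 (F)
5 ÷ 16 = 0 remainder 5
Reading remainders bottom to top: 5F29



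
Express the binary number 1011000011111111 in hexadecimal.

Group into 4-bit nibbles from right:
  1011 = B
  0000 = 0
  1111 = F
  1111 = F
Result: B0FF



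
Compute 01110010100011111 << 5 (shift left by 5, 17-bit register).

Original: 01110010100011111 (decimal 58655)
Shift left by 5 positions
Append 5 zeros on the right and drop the 5 high bits that overflow the 17-bit width
Result: 01010001111100000 (decimal 41952)
Equivalent: 58655 << 5 = 58655 × 2^5 = 1876960, truncated to 17 bits = 41952



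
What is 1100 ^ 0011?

XOR: 1 when bits differ
  1100
^ 0011
------
  1111
Decimal: 12 ^ 3 = 15



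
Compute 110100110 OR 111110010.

OR: 1 when either bit is 1
  110100110
| 111110010
-----------
  111110110
Decimal: 422 | 498 = 502



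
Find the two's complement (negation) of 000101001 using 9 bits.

Original: 000101001
Step 1 - Invert all bits: 111010110
Step 2 - Add 1: 111010111
Verification: 000101001 + 111010111 = 1000000000; discarding the end carry (carry out of the top bit) leaves the 9-bit value 000000000, as required for x + (-x)



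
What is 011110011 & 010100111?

AND: 1 only when both bits are 1
  011110011
& 010100111
-----------
  010100011
Decimal: 243 & 167 = 163



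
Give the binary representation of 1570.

Using repeated division by 2:
1570 ÷ 2 = 785 remainder 0
785 ÷ 2 = 392 remainder 1
392 ÷ 2 = 196 remainder 0
196 ÷ 2 = 98 remainder 0
98 ÷ 2 = 49 remainder 0
49 ÷ 2 = 24 remainder 1
24 ÷ 2 = 12 remainder 0
12 ÷ 2 = 6 remainder 0
6 ÷ 2 = 3 remainder 0
3 ÷ 2 = 1 remainder 1
1 ÷ 2 = 0 remainder 1
Reading remainders bottom to top: 11000100010



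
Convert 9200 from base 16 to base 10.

Expand by place value (powers of 16):
9200 = 9 × 16^3 + 2 × 16^2 + 0 × 16^1 + 0 × 16^0
= 9 × 4096 + 2 × 256 + 0 × 16 + 0 × 1
= 36864 + 512 + 0 + 0
= 37376



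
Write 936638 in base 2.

Using repeated division by 2:
936638 ÷ 2 = 468319 remainder 0
468319 ÷ 2 = 234159 remainder 1
234159 ÷ 2 = 117079 remainder 1
117079 ÷ 2 = 58539 remainder 1
58539 ÷ 2 = 29269 remainder 1
29269 ÷ 2 = 14634 remainder 1
14634 ÷ 2 = 7317 remainder 0
7317 ÷ 2 = 3658 remainder 1
3658 ÷ 2 = 1829 remainder 0
1829 ÷ 2 = 914 remainder 1
914 ÷ 2 = 457 remainder 0
457 ÷ 2 = 228 remainder 1
228 ÷ 2 = 114 remainder 0
114 ÷ 2 = 57 remainder 0
57 ÷ 2 = 28 remainder 1
28 ÷ 2 = 14 remainder 0
14 ÷ 2 = 7 remainder 0
7 ÷ 2 = 3 remainder 1
3 ÷ 2 = 1 remainder 1
1 ÷ 2 = 0 remainder 1
Reading remainders bottom to top: 11100100101010111110



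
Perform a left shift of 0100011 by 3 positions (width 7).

Original: 0100011 (decimal 35)
Shift left by 3 positions
Append 3 zeros on the right and drop the 3 high bits that overflow the 7-bit width
Result: 0011000 (decimal 24)
Equivalent: 35 << 3 = 35 × 2^3 = 280, truncated to 7 bits = 24



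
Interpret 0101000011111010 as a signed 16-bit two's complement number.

Binary: 0101000011111010
Sign bit: 0 (non-negative)
Read directly as an unsigned value:
0101000011111010 = 16384 + 4096 + 128 + 64 + 32 + 16 + 8 + 2 = 20730
Value: 20730



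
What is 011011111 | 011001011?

OR: 1 when either bit is 1
  011011111
| 011001011
-----------
  011011111
Decimal: 223 | 203 = 223



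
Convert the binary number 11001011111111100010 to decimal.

Sum of powers of 2 for each 1-bit:
2^1 + 2^5 + 2^6 + 2^7 + 2^8 + 2^9 + 2^10 + 2^11 + 2^12 + 2^13 + 2^15 + 2^18 + 2^19
= 2 + 32 + 64 + 128 + 256 + 512 + 1024 + 2048 + 4096 + 8192 + 32768 + 262144 + 524288
= 835554



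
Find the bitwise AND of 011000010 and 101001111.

AND: 1 only when both bits are 1
  011000010
& 101001111
-----------
  001000010
Decimal: 194 & 335 = 66



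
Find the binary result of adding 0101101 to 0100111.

Add column by column from the right: bit + bit + carry-in; write the sum mod 2, carry 1 when the sum is 2 or 3.
carry:  1011110
        0101101
+       0100111
---------------
       01010100
(the carry out of the leftmost column, 0, becomes the leading bit)
Decimal check:
  0101101 = 32 + 8 + 4 + 1 = 45
  0100111 = 32 + 4 + 2 + 1 = 39
  45 + 39 = 84, and 01010100 = 64 + 16 + 4 = 84 ✓



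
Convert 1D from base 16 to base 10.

Expand by place value (powers of 16):
Digit values: D = 13
1D = 1 × 16^1 + 13 × 16^0
= 1 × 16 + 13 × 1
= 16 + 13
= 29



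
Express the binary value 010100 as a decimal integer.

Sum of powers of 2 for each 1-bit:
2^2 + 2^4
= 4 + 16
= 20



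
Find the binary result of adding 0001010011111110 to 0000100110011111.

Add column by column from the right: bit + bit + carry-in; write the sum mod 2, carry 1 when the sum is 2 or 3.
carry:  0000001111111100
        0001010011111110
+       0000100110011111
------------------------
       00001111010011101
(the carry out of the leftmost column, 0, becomes the leading bit)
Decimal check:
  0001010011111110 = 4096 + 1024 + 128 + 64 + 32 + 16 + 8 + 4 + 2 = 5374
  0000100110011111 = 2048 + 256 + 128 + 16 + 8 + 4 + 2 + 1 = 2463
  5374 + 2463 = 7837, and 00001111010011101 = 4096 + 2048 + 1024 + 512 + 128 + 16 + 8 + 4 + 1 = 7837 ✓



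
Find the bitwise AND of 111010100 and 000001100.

AND: 1 only when both bits are 1
  111010100
& 000001100
-----------
  000000100
Decimal: 468 & 12 = 4



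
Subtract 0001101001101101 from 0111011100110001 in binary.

Method 1 - Direct subtraction (column by column from the right: bit − bit − borrow-in; if negative, add 2 and borrow 1 from the next column):
borrow: 0011000110011000
        0111011100110001
-       0001101001101101
------------------------
        0101110011000100

Method 2 - Add two's complement:
Two's complement of 0001101001101101: invert → 1110010110010010, add 1 → 1110010110010011
  0111011100110001
+ 1110010110010011
------------------
 10101110011000100  (end carry out of the top bit = 1)
Discarding the end carry: 0101110011000100
Decimal check:
  0111011100110001 = 16384 + 8192 + 4096 + 1024 + 512 + 256 + 32 + 16 + 1 = 30513
  0001101001101101 = 4096 + 2048 + 512 + 64 + 32 + 8 + 4 + 1 = 6765
  30513 - 6765 = 23748, and 0101110011000100 = 16384 + 4096 + 2048 + 1024 + 128 + 64 + 4 = 23748 ✓



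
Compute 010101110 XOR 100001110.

XOR: 1 when bits differ
  010101110
^ 100001110
-----------
  110100000
Decimal: 174 ^ 270 = 416



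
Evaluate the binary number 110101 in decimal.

Sum of powers of 2 for each 1-bit:
2^0 + 2^2 + 2^4 + 2^5
= 1 + 4 + 16 + 32
= 53



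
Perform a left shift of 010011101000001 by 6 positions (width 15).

Original: 010011101000001 (decimal 10049)
Shift left by 6 positions
Append 6 zeros on the right and drop the 6 high bits that overflow the 15-bit width
Result: 101000001000000 (decimal 20544)
Equivalent: 10049 << 6 = 10049 × 2^6 = 643136, truncated to 15 bits = 20544



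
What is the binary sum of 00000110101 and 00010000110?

Add column by column from the right: bit + bit + carry-in; write the sum mod 2, carry 1 when the sum is 2 or 3.
carry:  00000001000
        00000110101
+       00010000110
-------------------
       000010111011
(the carry out of the leftmost column, 0, becomes the leading bit)
Decimal check:
  00000110101 = 32 + 16 + 4 + 1 = 53
  00010000110 = 128 + 4 + 2 = 134
  53 + 134 = 187, and 000010111011 = 128 + 32 + 16 + 8 + 2 + 1 = 187 ✓



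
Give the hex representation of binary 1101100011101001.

Group into 4-bit nibbles from right:
  1101 = D
  1000 = 8
  1110 = E
  1001 = 9
Result: D8E9



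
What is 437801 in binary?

Using repeated division by 2:
437801 ÷ 2 = 218900 remainder 1
218900 ÷ 2 = 109450 remainder 0
109450 ÷ 2 = 54725 remainder 0
54725 ÷ 2 = 27362 remainder 1
27362 ÷ 2 = 13681 remainder 0
13681 ÷ 2 = 6840 remainder 1
6840 ÷ 2 = 3420 remainder 0
3420 ÷ 2 = 1710 remainder 0
1710 ÷ 2 = 855 remainder 0
855 ÷ 2 = 427 remainder 1
427 ÷ 2 = 213 remainder 1
213 ÷ 2 = 106 remainder 1
106 ÷ 2 = 53 remainder 0
53 ÷ 2 = 26 remainder 1
26 ÷ 2 = 13 remainder 0
13 ÷ 2 = 6 remainder 1
6 ÷ 2 = 3 remainder 0
3 ÷ 2 = 1 remainder 1
1 ÷ 2 = 0 remainder 1
Reading remainders bottom to top: 1101010111000101001



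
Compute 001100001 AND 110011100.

AND: 1 only when both bits are 1
  001100001
& 110011100
-----------
  000000000
Decimal: 97 & 412 = 0



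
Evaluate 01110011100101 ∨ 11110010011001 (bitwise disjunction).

OR: 1 when either bit is 1
  01110011100101
| 11110010011001
----------------
  11110011111101
Decimal: 7397 | 15513 = 15613



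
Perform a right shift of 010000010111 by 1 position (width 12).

Original: 010000010111 (decimal 1047)
Shift right by 1 position
Drop the 1 low bit; fill with zero on the left
Result: 001000001011 (decimal 523)
Equivalent: 1047 >> 1 = 1047 ÷ 2^1 = 523



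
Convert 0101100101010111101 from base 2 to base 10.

Sum of powers of 2 for each 1-bit:
2^0 + 2^2 + 2^3 + 2^4 + 2^5 + 2^7 + 2^9 + 2^11 + 2^14 + 2^15 + 2^17
= 1 + 4 + 8 + 16 + 32 + 128 + 512 + 2048 + 16384 + 32768 + 131072
= 182973



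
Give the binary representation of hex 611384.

Convert each hex digit to 4 bits:
  6 = 0110
  1 = 0001
  1 = 0001
  3 = 0011
  8 = 1000
  4 = 0100
Concatenate: 011000010001001110000100



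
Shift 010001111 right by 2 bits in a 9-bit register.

Original: 010001111 (decimal 143)
Shift right by 2 positions
Drop the 2 low bits; fill with zeros on the left
Result: 000100011 (decimal 35)
Equivalent: 143 >> 2 = 143 ÷ 2^2 = 35



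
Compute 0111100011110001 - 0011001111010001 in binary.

Method 1 - Direct subtraction (column by column from the right: bit − bit − borrow-in; if negative, add 2 and borrow 1 from the next column):
borrow: 0000111000000000
        0111100011110001
-       0011001111010001
------------------------
        0100010100100000

Method 2 - Add two's complement:
Two's complement of 0011001111010001: invert → 1100110000101110, add 1 → 1100110000101111
  0111100011110001
+ 1100110000101111
------------------
 10100010100100000  (end carry out of the top bit = 1)
Discarding the end carry: 0100010100100000
Decimal check:
  0111100011110001 = 16384 + 8192 + 4096 + 2048 + 128 + 64 + 32 + 16 + 1 = 30961
  0011001111010001 = 8192 + 4096 + 512 + 256 + 128 + 64 + 16 + 1 = 13265
  30961 - 13265 = 17696, and 0100010100100000 = 16384 + 1024 + 256 + 32 = 17696 ✓

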